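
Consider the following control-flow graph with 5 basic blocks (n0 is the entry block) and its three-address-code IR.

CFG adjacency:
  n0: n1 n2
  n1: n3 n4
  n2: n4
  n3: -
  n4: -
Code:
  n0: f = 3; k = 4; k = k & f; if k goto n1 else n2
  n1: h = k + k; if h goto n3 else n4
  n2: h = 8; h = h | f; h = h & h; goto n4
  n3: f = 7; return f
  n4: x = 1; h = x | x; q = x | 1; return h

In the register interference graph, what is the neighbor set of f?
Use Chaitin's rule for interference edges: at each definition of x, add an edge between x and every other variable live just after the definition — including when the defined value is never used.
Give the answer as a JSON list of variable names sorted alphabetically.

def/use:
  n0: def={f,k} ue=∅
  n1: def={h} ue={k}
  n2: def={h} ue={f}
  n3: def={f} ue=∅
  n4: def={h,q,x} ue=∅

Backward fixpoint:
  live n0: ∅→{f,k}
  live n1: {k}→∅
  live n2: {f}→∅
  live n3: ∅→∅
  live n4: ∅→∅

Conflict graph:
  f: {h,k}
  h: {f,q,x}
  k: {f}
  q: {h}
  x: {h}

N(f) = ["h", "k"]

Answer: ["h", "k"]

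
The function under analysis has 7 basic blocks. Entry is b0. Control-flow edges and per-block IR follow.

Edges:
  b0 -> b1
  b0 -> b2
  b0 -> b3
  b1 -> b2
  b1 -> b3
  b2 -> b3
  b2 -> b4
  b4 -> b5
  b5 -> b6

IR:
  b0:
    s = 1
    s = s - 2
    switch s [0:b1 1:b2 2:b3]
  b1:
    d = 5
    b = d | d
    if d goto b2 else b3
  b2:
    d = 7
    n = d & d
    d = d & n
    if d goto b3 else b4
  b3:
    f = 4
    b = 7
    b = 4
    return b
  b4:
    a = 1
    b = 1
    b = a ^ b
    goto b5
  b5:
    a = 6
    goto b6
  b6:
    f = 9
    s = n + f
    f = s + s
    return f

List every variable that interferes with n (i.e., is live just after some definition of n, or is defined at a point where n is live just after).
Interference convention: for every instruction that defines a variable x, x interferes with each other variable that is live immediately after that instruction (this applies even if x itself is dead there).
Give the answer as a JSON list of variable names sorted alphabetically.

Per-block:
  b0: {s} / ∅
  b1: {b,d} / ∅
  b2: {d,n} / ∅
  b3: {b,f} / ∅
  b4: {a,b} / ∅
  b5: {a} / ∅
  b6: {f,s} / {n}

Live sets:
  b0: in=∅ out=∅
  b1: in=∅ out=∅
  b2: in=∅ out={n}
  b3: in=∅ out=∅
  b4: in={n} out={n}
  b5: in={n} out={n}
  b6: in={n} out=∅

Conflict graph:
  a — {b,n}
  b — {a,d,n}
  d — {b,n}
  f — {n}
  n — {a,b,d,f}
  s — ∅

N(n) = ["a", "b", "d", "f"]

Answer: ["a", "b", "d", "f"]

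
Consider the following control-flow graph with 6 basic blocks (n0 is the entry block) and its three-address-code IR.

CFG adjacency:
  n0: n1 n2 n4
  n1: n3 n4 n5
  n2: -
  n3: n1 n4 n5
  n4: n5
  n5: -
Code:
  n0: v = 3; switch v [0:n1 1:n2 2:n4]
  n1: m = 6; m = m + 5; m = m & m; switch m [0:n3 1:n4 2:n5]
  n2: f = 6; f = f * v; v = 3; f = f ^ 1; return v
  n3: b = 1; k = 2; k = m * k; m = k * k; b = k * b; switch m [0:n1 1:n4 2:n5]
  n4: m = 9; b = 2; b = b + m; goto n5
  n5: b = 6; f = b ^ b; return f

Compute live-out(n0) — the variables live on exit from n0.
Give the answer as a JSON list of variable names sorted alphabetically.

Answer: ["v"]

Analysis:
def/use:
  n0 def {v} use ∅
  n1 def {m} use ∅
  n2 def {f,v} use {v}
  n3 def {b,k,m} use {m}
  n4 def {b,m} use ∅
  n5 def {b,f} use ∅

Liveness:
  n0: in=∅ out={v}
  n1: in=∅ out={m}
  n2: in={v} out=∅
  n3: in={m} out=∅
  n4: in=∅ out=∅
  n5: in=∅ out=∅

live-out(n0) = ["v"]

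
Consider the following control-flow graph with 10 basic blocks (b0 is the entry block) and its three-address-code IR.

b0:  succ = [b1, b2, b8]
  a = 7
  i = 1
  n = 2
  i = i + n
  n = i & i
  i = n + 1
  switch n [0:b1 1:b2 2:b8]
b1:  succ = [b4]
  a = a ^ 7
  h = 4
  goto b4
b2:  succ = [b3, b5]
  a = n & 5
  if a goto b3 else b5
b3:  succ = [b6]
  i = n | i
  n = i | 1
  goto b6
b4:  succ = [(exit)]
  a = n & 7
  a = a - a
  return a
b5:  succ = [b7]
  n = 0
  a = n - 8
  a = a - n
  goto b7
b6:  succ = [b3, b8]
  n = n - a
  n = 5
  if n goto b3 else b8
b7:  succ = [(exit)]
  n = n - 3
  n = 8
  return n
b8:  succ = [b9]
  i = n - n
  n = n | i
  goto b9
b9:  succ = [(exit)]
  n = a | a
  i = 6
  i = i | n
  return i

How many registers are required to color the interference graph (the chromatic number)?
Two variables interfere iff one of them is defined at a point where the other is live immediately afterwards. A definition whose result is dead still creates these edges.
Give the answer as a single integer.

Per-block:
  b0: def={a,i,n} ue=∅
  b1: def={a,h} ue={a}
  b2: def={a} ue={n}
  b3: def={i,n} ue={i,n}
  b4: def={a} ue={n}
  b5: def={a,n} ue=∅
  b6: def={n} ue={a,n}
  b7: def={n} ue={n}
  b8: def={i,n} ue={n}
  b9: def={i,n} ue={a}

Live sets:
  live b0: ∅→{a,i,n}
  live b1: {a,n}→{n}
  live b2: {i,n}→{a,i,n}
  live b3: {a,i,n}→{a,i,n}
  live b4: {n}→∅
  live b5: ∅→{n}
  live b6: {a,i,n}→{a,i,n}
  live b7: {n}→∅
  live b8: {a,n}→{a}
  live b9: {a}→∅

Interfere edges:
  a↔{i,n}
  h↔{n}
  i↔{a,n}
  n↔{a,h,i}

Colouring:
  clique {a,i,n} ⇒ need ≥ 3
  assign a→R1 h→R1 i→R2 n→R0 — no edge inside a register ⇒ χ ≤ 3
  χ = 3

Answer: 3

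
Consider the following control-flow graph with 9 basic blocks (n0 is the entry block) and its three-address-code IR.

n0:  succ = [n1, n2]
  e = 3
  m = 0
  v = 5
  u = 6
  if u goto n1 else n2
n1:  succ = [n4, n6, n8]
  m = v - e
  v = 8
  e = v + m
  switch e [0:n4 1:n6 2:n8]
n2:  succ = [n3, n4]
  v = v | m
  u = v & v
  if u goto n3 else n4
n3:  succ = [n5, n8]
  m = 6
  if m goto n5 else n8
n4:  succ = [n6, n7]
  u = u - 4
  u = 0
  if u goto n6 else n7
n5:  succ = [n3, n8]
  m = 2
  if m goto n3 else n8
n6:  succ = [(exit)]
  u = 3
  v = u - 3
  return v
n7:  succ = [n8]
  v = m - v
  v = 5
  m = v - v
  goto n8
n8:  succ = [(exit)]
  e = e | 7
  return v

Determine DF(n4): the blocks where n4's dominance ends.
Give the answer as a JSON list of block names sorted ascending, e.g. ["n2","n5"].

idom tree: n1←n0 n2←n0 n3←n2 n4←n0 n5←n3 n6←n0 n7←n4 n8←n0
Dom∩ at merges:
  n3: preds {n2,n5}: {n0,n2} ∩ {n0,n2,n3,n5} = {n0,n2}; idom=n2
  n4: preds {n1,n2}: {n0,n1} ∩ {n0,n2} = {n0}; idom=n0
  n6: preds {n1,n4}: {n0,n1} ∩ {n0,n4} = {n0}; idom=n0
  n8: preds {n1,n3,n5,n7}: {n0,n1} ∩ {n0,n2,n3} ∩ {n0,n2,n3,n5} ∩ {n0,n4,n7} = {n0}; idom=n0

Frontier:
  n3←n2: walk · to n2
  n3←n5: walk n5→n3 to n2
  n4←n1: walk n1 to n0
  n4←n2: walk n2 to n0
  n6←n1: walk n1 to n0
  n6←n4: walk n4 to n0
  n8←n1: walk n1 to n0
  n8←n3: walk n3→n2 to n0
  n8←n5: walk n5→n3→n2 to n0
  n8←n7: walk n7→n4 to n0
  n0: DF=∅
  n1: DF={n4,n6,n8}
  n2: DF={n4,n8}
  n3: DF={n3,n8}
  n4: DF={n6,n8}
  n5: DF={n3,n8}
  n6: DF=∅
  n7: DF={n8}
  n8: DF=∅

DF(n4) = ["n6", "n8"]

Answer: ["n6", "n8"]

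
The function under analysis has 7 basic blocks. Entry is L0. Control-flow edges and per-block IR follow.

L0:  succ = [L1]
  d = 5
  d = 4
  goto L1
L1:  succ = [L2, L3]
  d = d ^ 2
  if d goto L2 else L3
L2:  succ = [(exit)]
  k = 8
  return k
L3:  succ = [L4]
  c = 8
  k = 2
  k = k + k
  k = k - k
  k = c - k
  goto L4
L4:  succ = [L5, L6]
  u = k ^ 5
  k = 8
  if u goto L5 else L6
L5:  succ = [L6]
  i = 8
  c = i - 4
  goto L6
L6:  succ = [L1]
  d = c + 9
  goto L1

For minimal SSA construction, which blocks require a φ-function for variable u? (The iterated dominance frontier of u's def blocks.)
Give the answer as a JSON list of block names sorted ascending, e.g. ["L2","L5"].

Answer: ["L1"]

Working:
idom tree: L1←L0 L2←L1 L3←L1 L4←L3 L5←L4 L6←L4
Dom at joins:
  L1: preds {L0,L6}: {L0} ∩ {L0,L1,L3,L4,L6} = {L0}; idom=L0
  L6: preds {L4,L5}: {L0,L1,L3,L4} ∩ {L0,L1,L3,L4,L5} = {L0,L1,L3,L4}; idom=L4

DF derivation:
  join L1 pred L0: · stop@L0
  join L1 pred L6: L6→L4→L3→L1 stop@L0
  join L6 pred L4: · stop@L4
  join L6 pred L5: L5 stop@L4
  DF(L0)=∅
  DF(L1)={L1}
  DF(L2)=∅
  DF(L3)={L1}
  DF(L4)={L1}
  DF(L5)={L6}
  DF(L6)={L1}

φ for u: defs {L4}
  DF⁺ = {L1}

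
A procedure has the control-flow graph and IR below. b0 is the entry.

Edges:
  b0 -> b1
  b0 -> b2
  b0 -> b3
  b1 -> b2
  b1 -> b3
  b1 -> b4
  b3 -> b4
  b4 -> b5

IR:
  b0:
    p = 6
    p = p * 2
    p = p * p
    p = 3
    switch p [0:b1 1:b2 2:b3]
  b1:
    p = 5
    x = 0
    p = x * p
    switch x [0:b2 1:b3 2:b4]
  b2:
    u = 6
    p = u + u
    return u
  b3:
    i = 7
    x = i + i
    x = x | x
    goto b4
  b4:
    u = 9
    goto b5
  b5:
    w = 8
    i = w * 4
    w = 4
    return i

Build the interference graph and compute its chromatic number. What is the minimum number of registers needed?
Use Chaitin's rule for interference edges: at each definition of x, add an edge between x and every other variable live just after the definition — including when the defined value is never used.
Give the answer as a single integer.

Per-block:
  b0 def {p} use ∅
  b1 def {p,x} use ∅
  b2 def {p,u} use ∅
  b3 def {i,x} use ∅
  b4 def {u} use ∅
  b5 def {i,w} use ∅

Live sets:
  b0 li=∅ lo=∅
  b1 li=∅ lo=∅
  b2 li=∅ lo=∅
  b3 li=∅ lo=∅
  b4 li=∅ lo=∅
  b5 li=∅ lo=∅

Interfere edges:
  i: {w}
  p: {u,x}
  u: {p}
  w: {i}
  x: {p}

Registers:
  lower bound: {i,w} mutually conflict ⇒ χ ≥ 2
  2-colouring: R0={i,p}  R1={u,w,x}
  χ = 2

Answer: 2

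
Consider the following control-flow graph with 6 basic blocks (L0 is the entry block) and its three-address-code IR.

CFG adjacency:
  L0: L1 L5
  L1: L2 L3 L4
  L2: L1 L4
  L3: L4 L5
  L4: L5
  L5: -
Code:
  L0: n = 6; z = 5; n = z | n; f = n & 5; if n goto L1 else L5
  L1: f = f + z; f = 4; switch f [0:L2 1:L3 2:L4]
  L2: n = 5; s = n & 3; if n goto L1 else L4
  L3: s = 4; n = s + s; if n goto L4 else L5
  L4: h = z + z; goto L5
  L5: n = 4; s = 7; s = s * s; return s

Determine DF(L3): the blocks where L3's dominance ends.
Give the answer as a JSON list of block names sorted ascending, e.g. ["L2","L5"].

Answer: ["L4", "L5"]

Working:
idom tree: L1←L0 L2←L1 L3←L1 L4←L1 L5←L0
Dom∩ at merges:
  L1: preds {L0,L2}: {L0} ∩ {L0,L1,L2} = {L0}; idom=L0
  L4: preds {L1,L2,L3}: {L0,L1} ∩ {L0,L1,L2} ∩ {L0,L1,L3} = {L0,L1}; idom=L1
  L5: preds {L0,L3,L4}: {L0} ∩ {L0,L1,L3} ∩ {L0,L1,L4} = {L0}; idom=L0

DF derivation:
  L1←L0: walk · to L0
  L1←L2: walk L2→L1 to L0
  L4←L1: walk · to L1
  L4←L2: walk L2 to L1
  L4←L3: walk L3 to L1
  L5←L0: walk · to L0
  L5←L3: walk L3→L1 to L0
  L5←L4: walk L4→L1 to L0
  L0 → ∅
  L1 → {L1,L5}
  L2 → {L1,L4}
  L3 → {L4,L5}
  L4 → {L5}
  L5 → ∅

DF(L3) = ["L4", "L5"]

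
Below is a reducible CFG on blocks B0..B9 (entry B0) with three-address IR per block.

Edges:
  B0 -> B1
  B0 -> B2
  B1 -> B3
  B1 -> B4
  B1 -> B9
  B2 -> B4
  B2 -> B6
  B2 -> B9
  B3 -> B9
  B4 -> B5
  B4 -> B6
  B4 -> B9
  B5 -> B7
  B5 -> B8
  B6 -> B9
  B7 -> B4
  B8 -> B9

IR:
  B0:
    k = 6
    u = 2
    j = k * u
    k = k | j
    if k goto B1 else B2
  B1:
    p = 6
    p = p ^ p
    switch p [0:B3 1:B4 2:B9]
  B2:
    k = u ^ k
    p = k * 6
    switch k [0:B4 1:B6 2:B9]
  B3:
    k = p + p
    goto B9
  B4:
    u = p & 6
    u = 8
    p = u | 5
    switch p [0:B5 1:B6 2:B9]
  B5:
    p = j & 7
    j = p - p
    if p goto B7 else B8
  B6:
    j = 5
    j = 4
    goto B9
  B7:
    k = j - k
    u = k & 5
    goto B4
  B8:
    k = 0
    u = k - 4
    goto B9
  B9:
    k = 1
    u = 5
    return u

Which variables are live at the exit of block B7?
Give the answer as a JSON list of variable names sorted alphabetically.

def/use:
  B0: def={j,k,u} ue=∅
  B1: def={p} ue=∅
  B2: def={k,p} ue={k,u}
  B3: def={k} ue={p}
  B4: def={p,u} ue={p}
  B5: def={j,p} ue={j}
  B6: def={j} ue=∅
  B7: def={k,u} ue={j,k}
  B8: def={k,u} ue=∅
  B9: def={k,u} ue=∅

Liveness:
  live B0: ∅→{j,k,u}
  live B1: {j,k}→{j,k,p}
  live B2: {j,k,u}→{j,k,p}
  live B3: {p}→∅
  live B4: {j,k,p}→{j,k}
  live B5: {j,k}→{j,k,p}
  live B6: ∅→∅
  live B7: {j,k,p}→{j,k,p}
  live B8: ∅→∅
  live B9: ∅→∅

live-out(B7) = ["j", "k", "p"]

Answer: ["j", "k", "p"]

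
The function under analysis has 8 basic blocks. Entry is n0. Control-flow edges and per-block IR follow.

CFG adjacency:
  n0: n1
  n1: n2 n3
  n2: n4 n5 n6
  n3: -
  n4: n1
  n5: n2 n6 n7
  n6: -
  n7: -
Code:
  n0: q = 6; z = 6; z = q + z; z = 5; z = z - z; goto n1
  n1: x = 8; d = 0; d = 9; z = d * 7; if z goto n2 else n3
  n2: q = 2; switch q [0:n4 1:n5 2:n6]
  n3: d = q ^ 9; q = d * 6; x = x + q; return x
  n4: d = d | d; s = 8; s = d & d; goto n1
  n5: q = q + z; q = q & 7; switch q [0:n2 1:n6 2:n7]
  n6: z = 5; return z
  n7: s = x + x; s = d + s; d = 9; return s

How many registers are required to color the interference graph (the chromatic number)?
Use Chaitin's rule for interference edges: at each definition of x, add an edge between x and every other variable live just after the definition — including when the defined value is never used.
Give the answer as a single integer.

Block summaries:
  n0 def {q,z} use ∅
  n1 def {d,x,z} use ∅
  n2 def {q} use ∅
  n3 def {d,q,x} use {q,x}
  n4 def {d,s} use {d}
  n5 def {q} use {q,z}
  n6 def {z} use ∅
  n7 def {d,s} use {d,x}

Live sets:
  n0 li=∅ lo={q}
  n1 li={q} lo={d,q,x,z}
  n2 li={d,x,z} lo={d,q,x,z}
  n3 li={q,x} lo=∅
  n4 li={d,q} lo={q}
  n5 li={d,q,x,z} lo={d,x,z}
  n6 li=∅ lo=∅
  n7 li={d,x} lo=∅

Conflict graph:
  d — {q,s,x,z}
  q — {d,s,x,z}
  s — {d,q}
  x — {d,q,z}
  z — {d,q,x}

Registers:
  lower bound: {d,q,x,z} mutually conflict ⇒ χ ≥ 4
  4-colouring: r0={d}  r1={q}  r2={s,x}  r3={z}
  χ = 4

Answer: 4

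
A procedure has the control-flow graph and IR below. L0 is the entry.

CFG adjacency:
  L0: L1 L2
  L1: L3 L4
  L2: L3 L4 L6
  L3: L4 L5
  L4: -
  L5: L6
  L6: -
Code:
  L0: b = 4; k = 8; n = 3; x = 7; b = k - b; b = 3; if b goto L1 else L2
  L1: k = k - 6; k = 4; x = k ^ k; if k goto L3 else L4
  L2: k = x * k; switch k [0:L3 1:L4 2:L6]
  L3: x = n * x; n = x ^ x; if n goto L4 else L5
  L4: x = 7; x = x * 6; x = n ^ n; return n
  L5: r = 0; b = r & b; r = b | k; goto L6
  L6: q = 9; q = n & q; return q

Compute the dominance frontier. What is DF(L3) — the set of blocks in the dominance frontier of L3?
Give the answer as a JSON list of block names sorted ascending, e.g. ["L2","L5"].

idom tree: L1←L0 L2←L0 L3←L0 L4←L0 L5←L3 L6←L0
Join-block Dom:
  L3: preds {L1,L2}: {L0,L1} ∩ {L0,L2} = {L0}; idom=L0
  L4: preds {L1,L2,L3}: {L0,L1} ∩ {L0,L2} ∩ {L0,L3} = {L0}; idom=L0
  L6: preds {L2,L5}: {L0,L2} ∩ {L0,L3,L5} = {L0}; idom=L0

Frontier:
  join L3 pred L1: L1 stop@L0
  join L3 pred L2: L2 stop@L0
  join L4 pred L1: L1 stop@L0
  join L4 pred L2: L2 stop@L0
  join L4 pred L3: L3 stop@L0
  join L6 pred L2: L2 stop@L0
  join L6 pred L5: L5→L3 stop@L0
  L0: DF=∅
  L1: DF={L3,L4}
  L2: DF={L3,L4,L6}
  L3: DF={L4,L6}
  L4: DF=∅
  L5: DF={L6}
  L6: DF=∅

DF(L3) = ["L4", "L6"]

Answer: ["L4", "L6"]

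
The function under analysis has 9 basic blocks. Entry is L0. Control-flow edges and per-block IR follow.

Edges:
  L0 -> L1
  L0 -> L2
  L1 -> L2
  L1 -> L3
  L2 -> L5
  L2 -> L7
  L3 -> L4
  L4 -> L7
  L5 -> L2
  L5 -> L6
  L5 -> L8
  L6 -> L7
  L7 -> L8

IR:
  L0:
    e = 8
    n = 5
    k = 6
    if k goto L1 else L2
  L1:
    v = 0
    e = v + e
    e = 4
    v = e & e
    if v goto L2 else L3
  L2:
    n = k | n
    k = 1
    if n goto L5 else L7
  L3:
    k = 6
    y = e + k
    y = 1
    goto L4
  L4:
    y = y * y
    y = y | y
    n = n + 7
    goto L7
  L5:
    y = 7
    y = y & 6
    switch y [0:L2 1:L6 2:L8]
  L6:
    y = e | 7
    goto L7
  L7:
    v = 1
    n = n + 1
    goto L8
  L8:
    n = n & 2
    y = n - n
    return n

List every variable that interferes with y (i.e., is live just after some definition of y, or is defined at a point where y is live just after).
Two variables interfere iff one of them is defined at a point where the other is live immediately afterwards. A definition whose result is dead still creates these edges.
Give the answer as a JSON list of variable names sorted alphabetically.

Answer: ["e", "k", "n"]

Derivation:
Block summaries:
  L0 def {e,k,n} use ∅
  L1 def {e,v} use {e}
  L2 def {k,n} use {k,n}
  L3 def {k,y} use {e}
  L4 def {n,y} use {n,y}
  L5 def {y} use ∅
  L6 def {y} use {e}
  L7 def {n,v} use {n}
  L8 def {n,y} use {n}

Live sets:
  L0 li=∅ lo={e,k,n}
  L1 li={e,k,n} lo={e,k,n}
  L2 li={e,k,n} lo={e,k,n}
  L3 li={e,n} lo={n,y}
  L4 li={n,y} lo={n}
  L5 li={e,k,n} lo={e,k,n}
  L6 li={e,n} lo={n}
  L7 li={n} lo={n}
  L8 li={n} lo=∅

Interference:
  e: {k,n,v,y}
  k: {e,n,v,y}
  n: {e,k,v,y}
  v: {e,k,n}
  y: {e,k,n}

N(y) = ["e", "k", "n"]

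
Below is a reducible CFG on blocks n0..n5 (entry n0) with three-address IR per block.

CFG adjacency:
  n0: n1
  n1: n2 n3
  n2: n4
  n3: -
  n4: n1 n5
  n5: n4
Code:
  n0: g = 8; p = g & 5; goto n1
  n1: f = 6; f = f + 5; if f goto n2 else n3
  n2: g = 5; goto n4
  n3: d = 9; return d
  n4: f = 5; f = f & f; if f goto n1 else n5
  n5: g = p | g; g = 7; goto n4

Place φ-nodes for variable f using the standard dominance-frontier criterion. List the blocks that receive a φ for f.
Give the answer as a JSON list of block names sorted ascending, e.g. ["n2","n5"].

Answer: ["n1", "n4"]

Working:
idom tree: n1←n0 n2←n1 n3←n1 n4←n2 n5←n4
Join-block Dom:
  n1: preds {n0,n4}: {n0} ∩ {n0,n1,n2,n4} = {n0}; idom=n0
  n4: preds {n2,n5}: {n0,n1,n2} ∩ {n0,n1,n2,n4,n5} = {n0,n1,n2}; idom=n2

Frontier:
  n1←n0: walk · to n0
  n1←n4: walk n4→n2→n1 to n0
  n4←n2: walk · to n2
  n4←n5: walk n5→n4 to n2
  n0: DF=∅
  n1: DF={n1}
  n2: DF={n1}
  n3: DF=∅
  n4: DF={n1,n4}
  n5: DF={n4}

φ for f: defs {n1,n4}
  DF⁺ = {n1,n4}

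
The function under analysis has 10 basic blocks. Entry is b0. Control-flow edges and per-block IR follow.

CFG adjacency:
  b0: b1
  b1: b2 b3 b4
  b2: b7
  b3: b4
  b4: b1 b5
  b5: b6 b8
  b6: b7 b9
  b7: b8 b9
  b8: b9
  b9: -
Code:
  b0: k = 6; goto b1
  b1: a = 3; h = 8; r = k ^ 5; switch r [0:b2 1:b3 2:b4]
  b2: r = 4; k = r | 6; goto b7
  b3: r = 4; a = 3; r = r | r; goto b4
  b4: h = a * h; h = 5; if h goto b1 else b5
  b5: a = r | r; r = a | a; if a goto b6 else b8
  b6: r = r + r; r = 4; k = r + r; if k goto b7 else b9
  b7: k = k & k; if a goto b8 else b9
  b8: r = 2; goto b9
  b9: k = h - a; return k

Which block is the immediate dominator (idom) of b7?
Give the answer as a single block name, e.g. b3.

idom tree: b1←b0 b2←b1 b3←b1 b4←b1 b5←b4 b6←b5 b7←b1 b8←b1 b9←b1
Dom∩ at merges:
  b1: preds {b0,b4}: {b0} ∩ {b0,b1,b4} = {b0}; idom=b0
  b4: preds {b1,b3}: {b0,b1} ∩ {b0,b1,b3} = {b0,b1}; idom=b1
  b7: preds {b2,b6}: {b0,b1,b2} ∩ {b0,b1,b4,b5,b6} = {b0,b1}; idom=b1
  b8: preds {b5,b7}: {b0,b1,b4,b5} ∩ {b0,b1,b7} = {b0,b1}; idom=b1
  b9: preds {b6,b7,b8}: {b0,b1,b4,b5,b6} ∩ {b0,b1,b7} ∩ {b0,b1,b8} = {b0,b1}; idom=b1

idom(b7) = b1

Answer: b1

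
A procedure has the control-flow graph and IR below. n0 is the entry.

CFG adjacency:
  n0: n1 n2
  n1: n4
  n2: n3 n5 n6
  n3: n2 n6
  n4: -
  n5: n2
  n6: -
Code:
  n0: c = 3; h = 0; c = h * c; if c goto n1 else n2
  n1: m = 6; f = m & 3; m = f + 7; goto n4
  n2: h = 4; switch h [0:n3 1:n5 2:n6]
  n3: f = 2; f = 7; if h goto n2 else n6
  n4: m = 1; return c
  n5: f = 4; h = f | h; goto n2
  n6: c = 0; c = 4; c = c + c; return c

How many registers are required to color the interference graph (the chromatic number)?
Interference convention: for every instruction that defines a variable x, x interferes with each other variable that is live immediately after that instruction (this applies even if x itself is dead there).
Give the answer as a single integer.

Answer: 3

Analysis:
def/use:
  n0: {c,h} / ∅
  n1: {f,m} / ∅
  n2: {h} / ∅
  n3: {f} / {h}
  n4: {m} / {c}
  n5: {f,h} / {h}
  n6: {c} / ∅

Backward fixpoint:
  n0 li=∅ lo={c}
  n1 li={c} lo={c}
  n2 li=∅ lo={h}
  n3 li={h} lo=∅
  n4 li={c} lo=∅
  n5 li={h} lo=∅
  n6 li=∅ lo=∅

Conflict graph:
  c: {f,h,m}
  f: {c,h}
  h: {c,f}
  m: {c}

Registers:
  clique {c,f,h} ⇒ need ≥ 3
  assign c→c0 f→c1 h→c2 m→c1 — no edge inside a register ⇒ χ ≤ 3
  χ = 3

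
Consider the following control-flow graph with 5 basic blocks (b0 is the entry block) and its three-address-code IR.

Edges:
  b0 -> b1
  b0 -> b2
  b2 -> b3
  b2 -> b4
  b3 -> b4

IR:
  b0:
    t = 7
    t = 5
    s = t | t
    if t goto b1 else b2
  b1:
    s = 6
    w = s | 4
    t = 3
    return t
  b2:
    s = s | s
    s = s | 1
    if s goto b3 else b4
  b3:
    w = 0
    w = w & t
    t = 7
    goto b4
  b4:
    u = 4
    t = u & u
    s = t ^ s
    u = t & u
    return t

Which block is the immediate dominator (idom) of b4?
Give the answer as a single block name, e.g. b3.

Answer: b2

Derivation:
idom tree: b1←b0 b2←b0 b3←b2 b4←b2
Dom at joins:
  b4: preds {b2,b3}: {b0,b2} ∩ {b0,b2,b3} = {b0,b2}; idom=b2

idom(b4) = b2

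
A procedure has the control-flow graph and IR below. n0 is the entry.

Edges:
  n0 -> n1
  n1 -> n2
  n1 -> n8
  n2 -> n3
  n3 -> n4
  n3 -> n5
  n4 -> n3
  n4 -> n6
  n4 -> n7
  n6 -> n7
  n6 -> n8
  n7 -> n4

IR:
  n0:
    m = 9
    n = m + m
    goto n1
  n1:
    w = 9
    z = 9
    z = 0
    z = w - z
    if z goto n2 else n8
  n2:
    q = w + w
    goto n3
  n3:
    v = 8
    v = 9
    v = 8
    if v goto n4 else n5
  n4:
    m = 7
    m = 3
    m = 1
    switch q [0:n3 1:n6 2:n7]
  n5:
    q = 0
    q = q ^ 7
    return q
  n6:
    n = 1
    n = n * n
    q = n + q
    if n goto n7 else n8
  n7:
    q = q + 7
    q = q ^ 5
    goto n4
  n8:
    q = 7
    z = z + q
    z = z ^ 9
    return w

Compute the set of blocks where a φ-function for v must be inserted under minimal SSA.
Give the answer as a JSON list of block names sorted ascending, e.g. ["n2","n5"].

idom tree: n1←n0 n2←n1 n3←n2 n4←n3 n5←n3 n6←n4 n7←n4 n8←n1
Dom∩ at merges:
  n3: preds {n2,n4}: {n0,n1,n2} ∩ {n0,n1,n2,n3,n4} = {n0,n1,n2}; idom=n2
  n4: preds {n3,n7}: {n0,n1,n2,n3} ∩ {n0,n1,n2,n3,n4,n7} = {n0,n1,n2,n3}; idom=n3
  n7: preds {n4,n6}: {n0,n1,n2,n3,n4} ∩ {n0,n1,n2,n3,n4,n6} = {n0,n1,n2,n3,n4}; idom=n4
  n8: preds {n1,n6}: {n0,n1} ∩ {n0,n1,n2,n3,n4,n6} = {n0,n1}; idom=n1

DF derivation:
  join n3 pred n2: · stop@n2
  join n3 pred n4: n4→n3 stop@n2
  join n4 pred n3: · stop@n3
  join n4 pred n7: n7→n4 stop@n3
  join n7 pred n4: · stop@n4
  join n7 pred n6: n6 stop@n4
  join n8 pred n1: · stop@n1
  join n8 pred n6: n6→n4→n3→n2 stop@n1
  n0 → ∅
  n1 → ∅
  n2 → {n8}
  n3 → {n3,n8}
  n4 → {n3,n4,n8}
  n5 → ∅
  n6 → {n7,n8}
  n7 → {n4}
  n8 → ∅

φ for v: defs {n3}
  DF⁺ = {n3,n8}

Answer: ["n3", "n8"]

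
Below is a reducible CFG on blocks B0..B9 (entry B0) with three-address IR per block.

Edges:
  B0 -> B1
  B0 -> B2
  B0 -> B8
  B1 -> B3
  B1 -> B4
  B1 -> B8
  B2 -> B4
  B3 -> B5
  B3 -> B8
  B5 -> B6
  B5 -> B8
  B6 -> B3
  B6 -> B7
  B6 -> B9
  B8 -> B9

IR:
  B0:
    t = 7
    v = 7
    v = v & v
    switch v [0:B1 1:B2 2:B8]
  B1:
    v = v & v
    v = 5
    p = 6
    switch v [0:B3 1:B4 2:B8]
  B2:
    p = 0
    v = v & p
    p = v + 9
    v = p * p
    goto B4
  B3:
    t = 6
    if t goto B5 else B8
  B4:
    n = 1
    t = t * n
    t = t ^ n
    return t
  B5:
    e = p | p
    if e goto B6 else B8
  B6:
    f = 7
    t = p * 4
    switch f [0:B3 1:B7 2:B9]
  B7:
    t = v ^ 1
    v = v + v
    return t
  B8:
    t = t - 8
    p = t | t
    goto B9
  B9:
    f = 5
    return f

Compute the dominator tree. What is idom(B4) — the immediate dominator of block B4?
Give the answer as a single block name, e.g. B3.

Answer: B0

Analysis:
idom tree: B1←B0 B2←B0 B3←B1 B4←B0 B5←B3 B6←B5 B7←B6 B8←B0 B9←B0
Join-block Dom:
  B3: preds {B1,B6}: {B0,B1} ∩ {B0,B1,B3,B5,B6} = {B0,B1}; idom=B1
  B4: preds {B1,B2}: {B0,B1} ∩ {B0,B2} = {B0}; idom=B0
  B8: preds {B0,B1,B3,B5}: {B0} ∩ {B0,B1} ∩ {B0,B1,B3} ∩ {B0,B1,B3,B5} = {B0}; idom=B0
  B9: preds {B6,B8}: {B0,B1,B3,B5,B6} ∩ {B0,B8} = {B0}; idom=B0

idom(B4) = B0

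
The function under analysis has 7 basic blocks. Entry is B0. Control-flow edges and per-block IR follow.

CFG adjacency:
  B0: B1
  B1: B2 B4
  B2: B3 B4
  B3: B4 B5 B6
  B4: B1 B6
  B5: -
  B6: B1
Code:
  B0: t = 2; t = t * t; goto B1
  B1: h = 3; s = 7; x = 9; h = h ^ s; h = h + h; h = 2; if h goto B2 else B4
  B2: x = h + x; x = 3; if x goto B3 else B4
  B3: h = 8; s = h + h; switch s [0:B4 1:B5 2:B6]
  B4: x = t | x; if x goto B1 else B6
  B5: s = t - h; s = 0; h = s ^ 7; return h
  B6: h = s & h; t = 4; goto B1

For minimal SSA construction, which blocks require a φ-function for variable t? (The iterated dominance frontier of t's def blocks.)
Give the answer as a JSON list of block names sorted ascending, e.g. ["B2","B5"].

Answer: ["B1"]

Analysis:
idom tree: B1←B0 B2←B1 B3←B2 B4←B1 B5←B3 B6←B1
Dom at joins:
  B1: preds {B0,B4,B6}: {B0} ∩ {B0,B1,B4} ∩ {B0,B1,B6} = {B0}; idom=B0
  B4: preds {B1,B2,B3}: {B0,B1} ∩ {B0,B1,B2} ∩ {B0,B1,B2,B3} = {B0,B1}; idom=B1
  B6: preds {B3,B4}: {B0,B1,B2,B3} ∩ {B0,B1,B4} = {B0,B1}; idom=B1

Frontier:
  B1←B0: walk · to B0
  B1←B4: walk B4→B1 to B0
  B1←B6: walk B6→B1 to B0
  B4←B1: walk · to B1
  B4←B2: walk B2 to B1
  B4←B3: walk B3→B2 to B1
  B6←B3: walk B3→B2 to B1
  B6←B4: walk B4 to B1
  DF(B0)=∅
  DF(B1)={B1}
  DF(B2)={B4,B6}
  DF(B3)={B4,B6}
  DF(B4)={B1,B6}
  DF(B5)=∅
  DF(B6)={B1}

φ for t: defs {B0,B6}
  DF⁺ = {B1}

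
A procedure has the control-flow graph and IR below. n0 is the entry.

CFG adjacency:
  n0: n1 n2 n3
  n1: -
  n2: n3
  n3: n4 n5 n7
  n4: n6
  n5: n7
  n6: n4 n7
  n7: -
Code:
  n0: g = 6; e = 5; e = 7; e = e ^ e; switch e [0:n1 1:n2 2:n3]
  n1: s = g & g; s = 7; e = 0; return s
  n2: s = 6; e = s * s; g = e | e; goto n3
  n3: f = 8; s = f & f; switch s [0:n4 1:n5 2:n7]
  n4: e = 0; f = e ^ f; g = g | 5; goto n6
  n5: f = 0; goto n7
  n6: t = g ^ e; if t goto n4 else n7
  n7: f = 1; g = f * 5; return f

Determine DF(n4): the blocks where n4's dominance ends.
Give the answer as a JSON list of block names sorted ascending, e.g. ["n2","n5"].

idom tree: n1←n0 n2←n0 n3←n0 n4←n3 n5←n3 n6←n4 n7←n3
Dom at joins:
  n3: preds {n0,n2}: {n0} ∩ {n0,n2} = {n0}; idom=n0
  n4: preds {n3,n6}: {n0,n3} ∩ {n0,n3,n4,n6} = {n0,n3}; idom=n3
  n7: preds {n3,n5,n6}: {n0,n3} ∩ {n0,n3,n5} ∩ {n0,n3,n4,n6} = {n0,n3}; idom=n3

Frontier:
  n3←n0: walk · to n0
  n3←n2: walk n2 to n0
  n4←n3: walk · to n3
  n4←n6: walk n6→n4 to n3
  n7←n3: walk · to n3
  n7←n5: walk n5 to n3
  n7←n6: walk n6→n4 to n3
  n0: DF=∅
  n1: DF=∅
  n2: DF={n3}
  n3: DF=∅
  n4: DF={n4,n7}
  n5: DF={n7}
  n6: DF={n4,n7}
  n7: DF=∅

DF(n4) = ["n4", "n7"]

Answer: ["n4", "n7"]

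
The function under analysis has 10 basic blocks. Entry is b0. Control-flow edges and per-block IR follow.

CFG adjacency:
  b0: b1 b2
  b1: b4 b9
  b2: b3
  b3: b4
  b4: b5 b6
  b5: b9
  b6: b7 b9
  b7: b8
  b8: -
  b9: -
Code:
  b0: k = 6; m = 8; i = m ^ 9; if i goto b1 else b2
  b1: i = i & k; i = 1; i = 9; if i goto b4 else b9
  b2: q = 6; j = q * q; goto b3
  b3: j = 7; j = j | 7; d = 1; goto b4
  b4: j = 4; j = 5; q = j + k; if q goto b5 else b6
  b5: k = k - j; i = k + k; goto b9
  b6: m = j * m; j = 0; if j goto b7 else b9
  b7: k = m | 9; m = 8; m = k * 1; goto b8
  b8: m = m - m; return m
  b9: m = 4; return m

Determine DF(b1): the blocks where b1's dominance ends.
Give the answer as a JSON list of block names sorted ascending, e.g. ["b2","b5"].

idom tree: b1←b0 b2←b0 b3←b2 b4←b0 b5←b4 b6←b4 b7←b6 b8←b7 b9←b0
Dom at joins:
  b4: preds {b1,b3}: {b0,b1} ∩ {b0,b2,b3} = {b0}; idom=b0
  b9: preds {b1,b5,b6}: {b0,b1} ∩ {b0,b4,b5} ∩ {b0,b4,b6} = {b0}; idom=b0

DF walk-up:
  b4←b1: walk b1 to b0
  b4←b3: walk b3→b2 to b0
  b9←b1: walk b1 to b0
  b9←b5: walk b5→b4 to b0
  b9←b6: walk b6→b4 to b0
  b0 → ∅
  b1 → {b4,b9}
  b2 → {b4}
  b3 → {b4}
  b4 → {b9}
  b5 → {b9}
  b6 → {b9}
  b7 → ∅
  b8 → ∅
  b9 → ∅

DF(b1) = ["b4", "b9"]

Answer: ["b4", "b9"]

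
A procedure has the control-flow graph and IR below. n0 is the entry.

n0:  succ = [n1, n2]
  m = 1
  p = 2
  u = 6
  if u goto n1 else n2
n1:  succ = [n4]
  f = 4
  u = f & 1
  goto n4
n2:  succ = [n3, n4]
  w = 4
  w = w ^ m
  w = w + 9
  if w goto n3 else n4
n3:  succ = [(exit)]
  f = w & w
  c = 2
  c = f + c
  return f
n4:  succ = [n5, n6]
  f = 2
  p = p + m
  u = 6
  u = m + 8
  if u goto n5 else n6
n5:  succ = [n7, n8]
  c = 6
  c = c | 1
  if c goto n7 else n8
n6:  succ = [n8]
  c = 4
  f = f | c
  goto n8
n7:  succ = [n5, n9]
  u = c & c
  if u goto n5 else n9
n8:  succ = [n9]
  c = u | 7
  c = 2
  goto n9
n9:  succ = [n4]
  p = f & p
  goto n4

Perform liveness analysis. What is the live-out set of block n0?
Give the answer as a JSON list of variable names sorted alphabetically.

Answer: ["m", "p"]

Working:
Block summaries:
  n0 def {m,p,u} use ∅
  n1 def {f,u} use ∅
  n2 def {w} use {m}
  n3 def {c,f} use {w}
  n4 def {f,p,u} use {m,p}
  n5 def {c} use ∅
  n6 def {c,f} use {f}
  n7 def {u} use {c}
  n8 def {c} use {u}
  n9 def {p} use {f,p}

Live sets:
  n0 li=∅ lo={m,p}
  n1 li={m,p} lo={m,p}
  n2 li={m,p} lo={m,p,w}
  n3 li={w} lo=∅
  n4 li={m,p} lo={f,m,p,u}
  n5 li={f,m,p,u} lo={c,f,m,p,u}
  n6 li={f,m,p,u} lo={f,m,p,u}
  n7 li={c,f,m,p} lo={f,m,p,u}
  n8 li={f,m,p,u} lo={f,m,p}
  n9 li={f,m,p} lo={m,p}

live-out(n0) = ["m", "p"]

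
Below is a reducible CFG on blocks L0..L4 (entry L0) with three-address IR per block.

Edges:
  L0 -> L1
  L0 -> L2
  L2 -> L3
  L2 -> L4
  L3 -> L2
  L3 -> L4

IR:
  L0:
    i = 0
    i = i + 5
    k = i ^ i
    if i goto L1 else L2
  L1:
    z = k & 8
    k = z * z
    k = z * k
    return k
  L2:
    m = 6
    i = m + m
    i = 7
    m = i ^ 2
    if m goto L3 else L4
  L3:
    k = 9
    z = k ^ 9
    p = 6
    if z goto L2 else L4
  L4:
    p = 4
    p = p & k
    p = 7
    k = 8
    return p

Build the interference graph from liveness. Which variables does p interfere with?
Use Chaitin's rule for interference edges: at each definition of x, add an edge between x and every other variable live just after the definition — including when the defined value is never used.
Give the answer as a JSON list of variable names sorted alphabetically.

Answer: ["k", "z"]

Derivation:
Per-block:
  L0: def={i,k} ue=∅
  L1: def={k,z} ue={k}
  L2: def={i,m} ue=∅
  L3: def={k,p,z} ue=∅
  L4: def={k,p} ue={k}

Backward fixpoint:
  L0: in=∅ out={k}
  L1: in={k} out=∅
  L2: in={k} out={k}
  L3: in=∅ out={k}
  L4: in={k} out=∅

Interfere edges:
  i: {k}
  k: {i,m,p,z}
  m: {k}
  p: {k,z}
  z: {k,p}

N(p) = ["k", "z"]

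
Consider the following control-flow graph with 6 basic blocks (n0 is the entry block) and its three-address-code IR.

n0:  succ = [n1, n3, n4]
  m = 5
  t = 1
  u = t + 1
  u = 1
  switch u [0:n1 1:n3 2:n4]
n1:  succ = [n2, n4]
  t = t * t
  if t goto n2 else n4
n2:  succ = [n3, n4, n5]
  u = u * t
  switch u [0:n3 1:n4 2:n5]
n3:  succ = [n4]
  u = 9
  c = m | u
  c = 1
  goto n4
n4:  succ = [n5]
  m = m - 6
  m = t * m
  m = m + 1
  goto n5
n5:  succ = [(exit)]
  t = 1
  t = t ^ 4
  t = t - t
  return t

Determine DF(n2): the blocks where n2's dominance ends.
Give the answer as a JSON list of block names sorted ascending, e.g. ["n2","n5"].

Answer: ["n3", "n4", "n5"]

Derivation:
idom tree: n1←n0 n2←n1 n3←n0 n4←n0 n5←n0
Join-block Dom:
  n3: preds {n0,n2}: {n0} ∩ {n0,n1,n2} = {n0}; idom=n0
  n4: preds {n0,n1,n2,n3}: {n0} ∩ {n0,n1} ∩ {n0,n1,n2} ∩ {n0,n3} = {n0}; idom=n0
  n5: preds {n2,n4}: {n0,n1,n2} ∩ {n0,n4} = {n0}; idom=n0

DF walk-up:
  n3←n0: walk · to n0
  n3←n2: walk n2→n1 to n0
  n4←n0: walk · to n0
  n4←n1: walk n1 to n0
  n4←n2: walk n2→n1 to n0
  n4←n3: walk n3 to n0
  n5←n2: walk n2→n1 to n0
  n5←n4: walk n4 to n0
  n0 → ∅
  n1 → {n3,n4,n5}
  n2 → {n3,n4,n5}
  n3 → {n4}
  n4 → {n5}
  n5 → ∅

DF(n2) = ["n3", "n4", "n5"]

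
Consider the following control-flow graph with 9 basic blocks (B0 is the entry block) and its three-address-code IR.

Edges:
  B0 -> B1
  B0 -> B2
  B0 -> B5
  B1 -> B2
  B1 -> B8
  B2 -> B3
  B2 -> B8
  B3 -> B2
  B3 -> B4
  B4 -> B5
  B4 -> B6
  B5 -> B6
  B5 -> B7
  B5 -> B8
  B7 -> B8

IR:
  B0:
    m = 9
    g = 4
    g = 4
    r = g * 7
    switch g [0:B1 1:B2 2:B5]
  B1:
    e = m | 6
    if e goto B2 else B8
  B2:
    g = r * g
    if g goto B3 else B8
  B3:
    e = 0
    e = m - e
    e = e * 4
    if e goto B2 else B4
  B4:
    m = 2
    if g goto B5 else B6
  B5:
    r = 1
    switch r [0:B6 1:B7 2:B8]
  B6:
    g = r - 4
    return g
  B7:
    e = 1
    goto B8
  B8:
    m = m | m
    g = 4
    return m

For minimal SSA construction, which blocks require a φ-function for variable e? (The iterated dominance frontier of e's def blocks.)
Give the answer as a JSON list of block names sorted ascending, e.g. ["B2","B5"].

Answer: ["B2", "B5", "B6", "B8"]

Working:
idom tree: B1←B0 B2←B0 B3←B2 B4←B3 B5←B0 B6←B0 B7←B5 B8←B0
Dom∩ at merges:
  B2: preds {B0,B1,B3}: {B0} ∩ {B0,B1} ∩ {B0,B2,B3} = {B0}; idom=B0
  B5: preds {B0,B4}: {B0} ∩ {B0,B2,B3,B4} = {B0}; idom=B0
  B6: preds {B4,B5}: {B0,B2,B3,B4} ∩ {B0,B5} = {B0}; idom=B0
  B8: preds {B1,B2,B5,B7}: {B0,B1} ∩ {B0,B2} ∩ {B0,B5} ∩ {B0,B5,B7} = {B0}; idom=B0

Frontier:
  join B2 pred B0: · stop@B0
  join B2 pred B1: B1 stop@B0
  join B2 pred B3: B3→B2 stop@B0
  join B5 pred B0: · stop@B0
  join B5 pred B4: B4→B3→B2 stop@B0
  join B6 pred B4: B4→B3→B2 stop@B0
  join B6 pred B5: B5 stop@B0
  join B8 pred B1: B1 stop@B0
  join B8 pred B2: B2 stop@B0
  join B8 pred B5: B5 stop@B0
  join B8 pred B7: B7→B5 stop@B0
  B0: DF=∅
  B1: DF={B2,B8}
  B2: DF={B2,B5,B6,B8}
  B3: DF={B2,B5,B6}
  B4: DF={B5,B6}
  B5: DF={B6,B8}
  B6: DF=∅
  B7: DF={B8}
  B8: DF=∅

φ for e: defs {B1,B3,B7}
  DF⁺ = {B2,B5,B6,B8}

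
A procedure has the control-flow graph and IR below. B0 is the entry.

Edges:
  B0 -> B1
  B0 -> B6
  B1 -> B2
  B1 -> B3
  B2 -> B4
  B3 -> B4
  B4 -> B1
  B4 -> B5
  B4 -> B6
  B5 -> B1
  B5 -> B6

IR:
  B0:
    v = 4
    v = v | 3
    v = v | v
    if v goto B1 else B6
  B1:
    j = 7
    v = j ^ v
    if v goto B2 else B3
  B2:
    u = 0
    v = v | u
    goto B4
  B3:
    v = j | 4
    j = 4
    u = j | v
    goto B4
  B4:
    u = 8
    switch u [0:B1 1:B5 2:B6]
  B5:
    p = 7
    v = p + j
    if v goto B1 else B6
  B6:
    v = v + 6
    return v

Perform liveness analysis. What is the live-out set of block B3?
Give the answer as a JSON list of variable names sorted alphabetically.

def/use:
  B0 def {v} use ∅
  B1 def {j,v} use {v}
  B2 def {u,v} use {v}
  B3 def {j,u,v} use {j}
  B4 def {u} use ∅
  B5 def {p,v} use {j}
  B6 def {v} use {v}

Backward fixpoint:
  B0: in=∅ out={v}
  B1: in={v} out={j,v}
  B2: in={j,v} out={j,v}
  B3: in={j} out={j,v}
  B4: in={j,v} out={j,v}
  B5: in={j} out={v}
  B6: in={v} out=∅

live-out(B3) = ["j", "v"]

Answer: ["j", "v"]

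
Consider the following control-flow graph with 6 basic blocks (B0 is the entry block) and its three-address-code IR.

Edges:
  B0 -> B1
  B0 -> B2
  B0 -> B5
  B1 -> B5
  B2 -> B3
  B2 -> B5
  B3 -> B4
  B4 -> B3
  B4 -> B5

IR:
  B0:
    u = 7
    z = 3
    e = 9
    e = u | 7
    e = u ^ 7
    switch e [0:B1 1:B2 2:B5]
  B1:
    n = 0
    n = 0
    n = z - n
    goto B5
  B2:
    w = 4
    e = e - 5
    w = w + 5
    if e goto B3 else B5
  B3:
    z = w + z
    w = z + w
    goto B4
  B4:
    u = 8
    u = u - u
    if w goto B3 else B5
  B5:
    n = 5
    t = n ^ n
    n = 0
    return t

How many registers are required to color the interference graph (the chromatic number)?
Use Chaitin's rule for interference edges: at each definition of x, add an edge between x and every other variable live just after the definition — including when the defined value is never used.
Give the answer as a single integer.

Block summaries:
  B0: def={e,u,z} ue=∅
  B1: def={n} ue={z}
  B2: def={e,w} ue={e}
  B3: def={w,z} ue={w,z}
  B4: def={u} ue={w}
  B5: def={n,t} ue=∅

Live sets:
  B0 li=∅ lo={e,z}
  B1 li={z} lo=∅
  B2 li={e,z} lo={w,z}
  B3 li={w,z} lo={w,z}
  B4 li={w,z} lo={w,z}
  B5 li=∅ lo=∅

Interference:
  e: {u,w,z}
  n: {t,z}
  t: {n}
  u: {e,w,z}
  w: {e,u,z}
  z: {e,n,u,w}

Registers:
  clique {e,u,w,z} ⇒ need ≥ 4
  assign e→r1 n→r1 t→r0 u→r2 w→r3 z→r0 — no edge inside a register ⇒ χ ≤ 4
  χ = 4

Answer: 4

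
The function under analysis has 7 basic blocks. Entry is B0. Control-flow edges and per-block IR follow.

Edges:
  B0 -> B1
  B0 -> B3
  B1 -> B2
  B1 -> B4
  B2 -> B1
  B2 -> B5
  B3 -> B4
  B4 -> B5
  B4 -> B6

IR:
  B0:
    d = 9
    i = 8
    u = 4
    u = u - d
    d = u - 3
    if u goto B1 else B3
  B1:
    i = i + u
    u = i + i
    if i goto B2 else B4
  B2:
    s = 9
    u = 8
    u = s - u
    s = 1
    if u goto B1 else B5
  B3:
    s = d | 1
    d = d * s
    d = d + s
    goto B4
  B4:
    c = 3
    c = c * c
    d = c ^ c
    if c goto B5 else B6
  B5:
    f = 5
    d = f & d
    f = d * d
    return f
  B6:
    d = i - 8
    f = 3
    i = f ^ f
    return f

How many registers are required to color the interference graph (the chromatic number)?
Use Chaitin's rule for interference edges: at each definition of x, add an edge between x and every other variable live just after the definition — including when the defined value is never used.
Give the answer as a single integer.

Per-block:
  B0: def={d,i,u} ue=∅
  B1: def={i,u} ue={i,u}
  B2: def={s,u} ue=∅
  B3: def={d,s} ue={d}
  B4: def={c,d} ue=∅
  B5: def={d,f} ue={d}
  B6: def={d,f,i} ue={i}

Live sets:
  B0: in=∅ out={d,i,u}
  B1: in={d,i,u} out={d,i}
  B2: in={d,i} out={d,i,u}
  B3: in={d,i} out={i}
  B4: in={i} out={d,i}
  B5: in={d} out=∅
  B6: in={i} out=∅

Interfere edges:
  c — {d,i}
  d — {c,f,i,s,u}
  f — {d,i}
  i — {c,d,f,s,u}
  s — {d,i,u}
  u — {d,i,s}

Registers:
  {d,i,s,u} pairwise interfere (4-clique) ⇒ χ ≥ 4
  4-colouring: R0={d}  R1={i}  R2={c,f,s}  R3={u}
  χ = 4

Answer: 4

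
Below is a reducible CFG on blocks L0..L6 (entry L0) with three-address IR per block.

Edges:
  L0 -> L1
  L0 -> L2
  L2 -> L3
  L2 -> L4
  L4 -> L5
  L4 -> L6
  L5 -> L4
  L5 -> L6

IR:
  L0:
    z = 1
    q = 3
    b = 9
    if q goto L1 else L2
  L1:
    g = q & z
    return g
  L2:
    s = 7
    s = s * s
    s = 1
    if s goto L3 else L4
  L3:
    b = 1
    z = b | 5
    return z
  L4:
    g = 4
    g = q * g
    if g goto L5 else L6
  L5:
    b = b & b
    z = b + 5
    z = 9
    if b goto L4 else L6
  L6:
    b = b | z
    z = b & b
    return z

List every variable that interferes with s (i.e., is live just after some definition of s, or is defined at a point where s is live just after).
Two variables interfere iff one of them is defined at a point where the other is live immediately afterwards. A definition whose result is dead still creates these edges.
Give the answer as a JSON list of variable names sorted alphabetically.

Answer: ["b", "q", "z"]

Derivation:
Per-block:
  L0 def {b,q,z} use ∅
  L1 def {g} use {q,z}
  L2 def {s} use ∅
  L3 def {b,z} use ∅
  L4 def {g} use {q}
  L5 def {b,z} use {b}
  L6 def {b,z} use {b,z}

Liveness:
  L0 li=∅ lo={b,q,z}
  L1 li={q,z} lo=∅
  L2 li={b,q,z} lo={b,q,z}
  L3 li=∅ lo=∅
  L4 li={b,q,z} lo={b,q,z}
  L5 li={b,q} lo={b,q,z}
  L6 li={b,z} lo=∅

Interfere edges:
  b↔{g,q,s,z}
  g↔{b,q,z}
  q↔{b,g,s,z}
  s↔{b,q,z}
  z↔{b,g,q,s}

N(s) = ["b", "q", "z"]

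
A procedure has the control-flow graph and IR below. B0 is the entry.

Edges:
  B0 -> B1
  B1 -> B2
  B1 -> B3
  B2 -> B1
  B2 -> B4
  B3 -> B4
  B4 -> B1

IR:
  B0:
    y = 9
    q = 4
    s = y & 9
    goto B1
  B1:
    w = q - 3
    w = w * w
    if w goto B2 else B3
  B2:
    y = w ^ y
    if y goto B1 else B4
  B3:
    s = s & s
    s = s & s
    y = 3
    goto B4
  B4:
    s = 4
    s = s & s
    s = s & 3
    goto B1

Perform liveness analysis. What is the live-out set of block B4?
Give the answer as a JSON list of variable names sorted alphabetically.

Block summaries:
  B0: {q,s,y} / ∅
  B1: {w} / {q}
  B2: {y} / {w,y}
  B3: {s,y} / {s}
  B4: {s} / ∅

Backward fixpoint:
  B0 li=∅ lo={q,s,y}
  B1 li={q,s,y} lo={q,s,w,y}
  B2 li={q,s,w,y} lo={q,s,y}
  B3 li={q,s} lo={q,y}
  B4 li={q,y} lo={q,s,y}

live-out(B4) = ["q", "s", "y"]

Answer: ["q", "s", "y"]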